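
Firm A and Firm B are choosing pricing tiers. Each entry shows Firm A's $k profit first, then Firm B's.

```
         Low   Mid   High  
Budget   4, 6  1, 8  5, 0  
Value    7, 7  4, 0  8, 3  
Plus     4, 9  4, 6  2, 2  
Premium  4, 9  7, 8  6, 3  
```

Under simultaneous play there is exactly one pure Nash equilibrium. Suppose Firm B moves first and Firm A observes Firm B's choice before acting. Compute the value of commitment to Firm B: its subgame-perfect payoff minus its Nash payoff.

Firm A best-responds to each possible Firm B move:
- Low → Firm A plays Value (best of 4, 7, 4, 4); Firm B gets 7.
- Mid → Firm A plays Premium (best of 1, 4, 4, 7); Firm B gets 8.
- High → Firm A plays Value (best of 5, 8, 2, 6); Firm B gets 3.
Maximizing over 7, 8, 3, Firm B chooses Mid. Subgame-perfect outcome: (Premium, Mid) with payoffs (7, 8).
For the simultaneous game, intersect best replies.
Firm A's best replies: Low→Value; Mid→Premium; High→Value.
Firm B's best replies: Budget→Mid; Value→Low; Plus→Low; Premium→Low.
The unique mutual best reply is (Value, Low), giving (7, 7).
Firm B's commitment gain: 8 − 7 = 1.

1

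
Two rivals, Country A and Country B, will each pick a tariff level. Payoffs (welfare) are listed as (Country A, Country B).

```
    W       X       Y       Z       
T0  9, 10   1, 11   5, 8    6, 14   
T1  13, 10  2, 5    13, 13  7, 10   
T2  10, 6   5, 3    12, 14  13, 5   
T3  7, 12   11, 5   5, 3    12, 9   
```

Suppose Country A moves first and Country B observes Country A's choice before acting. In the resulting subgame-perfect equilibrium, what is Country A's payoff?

Work backward from Country B's decision.
- T0 → Country B plays Z (best of 10, 11, 8, 14); Country A gets 6.
- T1 → Country B plays Y (best of 10, 5, 13, 10); Country A gets 13.
- T2 → Country B plays Y (best of 6, 3, 14, 5); Country A gets 12.
- T3 → Country B plays W (best of 12, 5, 3, 9); Country A gets 7.
Maximizing over 6, 13, 12, 7, Country A chooses T1. Subgame-perfect outcome: (T1, Y) with payoffs (13, 13).

13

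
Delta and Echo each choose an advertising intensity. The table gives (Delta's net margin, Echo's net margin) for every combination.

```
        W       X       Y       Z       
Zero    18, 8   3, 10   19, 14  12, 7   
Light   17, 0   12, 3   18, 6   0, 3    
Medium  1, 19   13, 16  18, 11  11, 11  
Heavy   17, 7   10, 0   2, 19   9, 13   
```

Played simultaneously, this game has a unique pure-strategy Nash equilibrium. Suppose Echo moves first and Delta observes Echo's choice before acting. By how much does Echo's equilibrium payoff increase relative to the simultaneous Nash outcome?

2

Work backward from Delta's decision.
- W: BR = Zero, leader payoff 8.
- X: BR = Medium, leader payoff 16.
- Y: BR = Zero, leader payoff 14.
- Z: BR = Zero, leader payoff 7.
Among 8, 16, 14, 7, the best is 16 at X. Subgame-perfect outcome: (Medium, X) with payoffs (13, 16).
For the simultaneous game, intersect best replies.
Delta's best replies: W→Zero; X→Medium; Y→Zero; Z→Zero.
Echo's best replies: Zero→Y; Light→Y; Medium→W; Heavy→Y.
The unique mutual best reply is (Zero, Y), giving (19, 14).
Echo's commitment gain: 16 − 14 = 2.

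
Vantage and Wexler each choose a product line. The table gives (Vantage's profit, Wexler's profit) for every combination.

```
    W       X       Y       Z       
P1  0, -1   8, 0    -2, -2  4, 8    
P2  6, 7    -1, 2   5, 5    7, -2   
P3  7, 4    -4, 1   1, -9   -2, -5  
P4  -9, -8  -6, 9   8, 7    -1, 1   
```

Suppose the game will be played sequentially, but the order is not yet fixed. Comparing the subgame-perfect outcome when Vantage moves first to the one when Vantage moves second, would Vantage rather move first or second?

second

If Vantage leads: Wexler's best replies are P1→Z, P2→W, P3→W, P4→X; Vantage's induced payoffs 4, 6, 7, -6; outcome (P3, W), payoffs (7, 4).
If Wexler leads: Vantage's best replies are W→P3, X→P1, Y→P4, Z→P2; Wexler's induced payoffs 4, 0, 7, -2; outcome (P4, Y), payoffs (8, 7).
Vantage gets 7 moving first and 8 moving second, so Vantage prefers to move second.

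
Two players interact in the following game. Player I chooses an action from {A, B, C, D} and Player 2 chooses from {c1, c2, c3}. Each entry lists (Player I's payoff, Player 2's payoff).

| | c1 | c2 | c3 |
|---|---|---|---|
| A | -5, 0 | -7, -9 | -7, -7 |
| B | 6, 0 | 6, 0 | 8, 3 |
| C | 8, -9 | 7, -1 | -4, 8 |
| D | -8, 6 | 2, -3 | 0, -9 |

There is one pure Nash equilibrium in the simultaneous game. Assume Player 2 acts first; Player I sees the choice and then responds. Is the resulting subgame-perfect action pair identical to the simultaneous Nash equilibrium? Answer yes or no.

yes

Backward induction with Player 2 moving first.
- c1: BR = C, leader payoff -9.
- c2: BR = C, leader payoff -1.
- c3: BR = B, leader payoff 3.
Player 2's induced payoffs are -9, -1, 3, so Player 2 commits to c3. Subgame-perfect outcome: (B, c3) with payoffs (8, 3).
Now find the simultaneous Nash equilibrium.
Player I's best replies: c1→C; c2→C; c3→B.
Player 2's best replies: A→c1; B→c3; C→c3; D→c1.
Only (B, c3) has each player best-responding; Nash payoffs (8, 3).
Sequential outcome (B, c3) coincides with the Nash profile (B, c3).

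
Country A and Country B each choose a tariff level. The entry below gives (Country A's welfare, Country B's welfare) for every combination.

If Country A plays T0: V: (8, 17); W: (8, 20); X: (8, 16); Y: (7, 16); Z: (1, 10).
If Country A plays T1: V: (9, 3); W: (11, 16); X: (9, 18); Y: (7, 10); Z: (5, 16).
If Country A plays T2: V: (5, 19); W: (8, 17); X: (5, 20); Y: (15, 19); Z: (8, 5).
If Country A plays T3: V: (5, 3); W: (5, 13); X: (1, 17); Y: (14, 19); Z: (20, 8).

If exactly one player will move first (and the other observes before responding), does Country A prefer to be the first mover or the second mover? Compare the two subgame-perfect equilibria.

second

If Country A leads: Country B's best replies are T0→W, T1→X, T2→X, T3→Y; Country A's induced payoffs 8, 9, 5, 14; outcome (T3, Y), payoffs (14, 19).
If Country B leads: Country A's best replies are V→T1, W→T1, X→T1, Y→T2, Z→T3; Country B's induced payoffs 3, 16, 18, 19, 8; outcome (T2, Y), payoffs (15, 19).
Country A gets 14 moving first and 15 moving second, so Country A prefers to move second.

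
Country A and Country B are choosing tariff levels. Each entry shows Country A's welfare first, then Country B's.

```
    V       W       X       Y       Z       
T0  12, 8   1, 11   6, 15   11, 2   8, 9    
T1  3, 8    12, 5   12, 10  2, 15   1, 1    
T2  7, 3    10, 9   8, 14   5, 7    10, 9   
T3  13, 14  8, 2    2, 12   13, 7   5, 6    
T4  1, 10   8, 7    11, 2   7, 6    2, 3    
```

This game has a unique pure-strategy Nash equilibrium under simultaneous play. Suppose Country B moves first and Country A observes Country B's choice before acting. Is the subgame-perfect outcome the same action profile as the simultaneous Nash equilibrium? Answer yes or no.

yes

Backward induction with Country B moving first.
- V → Country A plays T3 (best of 12, 3, 7, 13, 1); Country B gets 14.
- W → Country A plays T1 (best of 1, 12, 10, 8, 8); Country B gets 5.
- X → Country A plays T1 (best of 6, 12, 8, 2, 11); Country B gets 10.
- Y → Country A plays T3 (best of 11, 2, 5, 13, 7); Country B gets 7.
- Z → Country A plays T2 (best of 8, 1, 10, 5, 2); Country B gets 9.
Among 14, 5, 10, 7, 9, the best is 14 at V. Subgame-perfect outcome: (T3, V) with payoffs (13, 14).
Under simultaneous play:
Country A's best replies: V→T3; W→T1; X→T1; Y→T3; Z→T2.
Country B's best replies: T0→X; T1→Y; T2→X; T3→V; T4→V.
The unique mutual best reply is (T3, V), giving (13, 14).
Sequential outcome (T3, V) coincides with the Nash profile (T3, V).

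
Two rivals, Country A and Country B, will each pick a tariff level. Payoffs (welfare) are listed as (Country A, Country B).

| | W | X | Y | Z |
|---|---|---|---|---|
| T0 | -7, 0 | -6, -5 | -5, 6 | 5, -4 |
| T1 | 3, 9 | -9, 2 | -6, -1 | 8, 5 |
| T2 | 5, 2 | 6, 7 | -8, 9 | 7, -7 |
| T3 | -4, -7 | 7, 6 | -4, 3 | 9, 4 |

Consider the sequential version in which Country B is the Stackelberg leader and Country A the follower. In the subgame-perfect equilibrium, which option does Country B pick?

X

Backward induction with Country B moving first.
- W → Country A plays T2 (best of -7, 3, 5, -4); Country B gets 2.
- X → Country A plays T3 (best of -6, -9, 6, 7); Country B gets 6.
- Y → Country A plays T3 (best of -5, -6, -8, -4); Country B gets 3.
- Z → Country A plays T3 (best of 5, 8, 7, 9); Country B gets 4.
Maximizing over 2, 6, 3, 4, Country B chooses X. Subgame-perfect outcome: (T3, X) with payoffs (7, 6).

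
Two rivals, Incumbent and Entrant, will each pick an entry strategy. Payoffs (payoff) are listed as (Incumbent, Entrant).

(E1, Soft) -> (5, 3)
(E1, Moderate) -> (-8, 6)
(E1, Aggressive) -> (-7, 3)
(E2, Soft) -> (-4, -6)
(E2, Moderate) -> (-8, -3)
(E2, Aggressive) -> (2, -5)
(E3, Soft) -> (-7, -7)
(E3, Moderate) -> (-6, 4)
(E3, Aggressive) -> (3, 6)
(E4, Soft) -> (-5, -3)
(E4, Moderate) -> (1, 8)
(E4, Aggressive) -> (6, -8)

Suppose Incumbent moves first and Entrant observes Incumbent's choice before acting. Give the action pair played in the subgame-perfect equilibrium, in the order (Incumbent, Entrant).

(E3, Aggressive)

Entrant best-responds to each possible Incumbent move:
- E1: Entrant compares 3, 6, 3 and picks Moderate; Incumbent would get -8.
- E2: Entrant compares -6, -3, -5 and picks Moderate; Incumbent would get -8.
- E3: Entrant compares -7, 4, 6 and picks Aggressive; Incumbent would get 3.
- E4: Entrant compares -3, 8, -8 and picks Moderate; Incumbent would get 1.
Among -8, -8, 3, 1, the best is 3 at E3. Subgame-perfect outcome: (E3, Aggressive) with payoffs (3, 6).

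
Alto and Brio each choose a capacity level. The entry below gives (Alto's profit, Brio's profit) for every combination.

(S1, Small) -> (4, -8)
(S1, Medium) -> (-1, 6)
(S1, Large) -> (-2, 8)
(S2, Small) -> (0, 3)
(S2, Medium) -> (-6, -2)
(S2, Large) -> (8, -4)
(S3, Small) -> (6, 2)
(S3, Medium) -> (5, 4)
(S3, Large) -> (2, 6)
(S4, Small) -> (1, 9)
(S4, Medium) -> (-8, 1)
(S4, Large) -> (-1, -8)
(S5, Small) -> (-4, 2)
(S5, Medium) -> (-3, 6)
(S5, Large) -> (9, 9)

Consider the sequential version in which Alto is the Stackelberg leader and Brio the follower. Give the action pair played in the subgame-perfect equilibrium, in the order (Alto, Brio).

(S5, Large)

Work backward from Brio's decision.
- S1: Brio compares -8, 6, 8 and picks Large; Alto would get -2.
- S2: Brio compares 3, -2, -4 and picks Small; Alto would get 0.
- S3: Brio compares 2, 4, 6 and picks Large; Alto would get 2.
- S4: Brio compares 9, 1, -8 and picks Small; Alto would get 1.
- S5: Brio compares 2, 6, 9 and picks Large; Alto would get 9.
Alto's induced payoffs are -2, 0, 2, 1, 9, so Alto commits to S5. Subgame-perfect outcome: (S5, Large) with payoffs (9, 9).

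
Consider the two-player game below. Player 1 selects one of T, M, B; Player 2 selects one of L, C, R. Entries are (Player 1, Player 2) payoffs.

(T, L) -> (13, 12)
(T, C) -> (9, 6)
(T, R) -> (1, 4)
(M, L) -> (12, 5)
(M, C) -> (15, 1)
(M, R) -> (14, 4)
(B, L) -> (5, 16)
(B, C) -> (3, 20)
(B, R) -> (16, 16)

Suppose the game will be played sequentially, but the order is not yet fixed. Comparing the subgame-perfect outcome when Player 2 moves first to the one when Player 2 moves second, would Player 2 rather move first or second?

first

If Player 1 leads: Player 2's best replies are T→L, M→L, B→C; Player 1's induced payoffs 13, 12, 3; outcome (T, L), payoffs (13, 12).
If Player 2 leads: Player 1's best replies are L→T, C→M, R→B; Player 2's induced payoffs 12, 1, 16; outcome (B, R), payoffs (16, 16).
Player 2 gets 16 moving first and 12 moving second, so Player 2 prefers to move first.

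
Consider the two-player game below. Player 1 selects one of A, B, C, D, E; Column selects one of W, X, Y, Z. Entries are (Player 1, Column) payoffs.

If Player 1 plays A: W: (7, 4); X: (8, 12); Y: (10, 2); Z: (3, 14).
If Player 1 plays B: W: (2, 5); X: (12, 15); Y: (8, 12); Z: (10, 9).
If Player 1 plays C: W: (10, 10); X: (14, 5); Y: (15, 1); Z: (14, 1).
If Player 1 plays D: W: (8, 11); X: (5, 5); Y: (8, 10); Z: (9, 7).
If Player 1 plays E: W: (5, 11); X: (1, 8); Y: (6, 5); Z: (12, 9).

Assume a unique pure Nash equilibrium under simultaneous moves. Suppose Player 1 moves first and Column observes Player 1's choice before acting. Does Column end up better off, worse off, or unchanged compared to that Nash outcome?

better off

Backward induction with Player 1 moving first.
- A: BR = Z, leader payoff 3.
- B: BR = X, leader payoff 12.
- C: BR = W, leader payoff 10.
- D: BR = W, leader payoff 8.
- E: BR = W, leader payoff 5.
Maximizing over 3, 12, 10, 8, 5, Player 1 chooses B. Subgame-perfect outcome: (B, X) with payoffs (12, 15).
Now find the simultaneous Nash equilibrium.
Player 1's best replies: W→C; X→C; Y→C; Z→C.
Column's best replies: A→Z; B→X; C→W; D→W; E→W.
The unique mutual best reply is (C, W), giving (10, 10).
Column earns 15 sequentially versus 10 at the Nash outcome: better off.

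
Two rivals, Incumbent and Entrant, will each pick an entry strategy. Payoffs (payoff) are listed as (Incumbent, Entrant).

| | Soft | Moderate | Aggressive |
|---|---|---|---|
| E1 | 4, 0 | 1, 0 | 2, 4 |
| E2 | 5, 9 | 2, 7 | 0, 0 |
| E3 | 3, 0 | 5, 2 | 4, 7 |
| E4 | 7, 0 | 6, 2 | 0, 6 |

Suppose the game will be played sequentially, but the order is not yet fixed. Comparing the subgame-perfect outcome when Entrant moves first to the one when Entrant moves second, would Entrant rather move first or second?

If Incumbent leads: Entrant's best replies are E1→Aggressive, E2→Soft, E3→Aggressive, E4→Aggressive; Incumbent's induced payoffs 2, 5, 4, 0; outcome (E2, Soft), payoffs (5, 9).
If Entrant leads: Incumbent's best replies are Soft→E4, Moderate→E4, Aggressive→E3; Entrant's induced payoffs 0, 2, 7; outcome (E3, Aggressive), payoffs (4, 7).
Entrant gets 7 moving first and 9 moving second, so Entrant prefers to move second.

second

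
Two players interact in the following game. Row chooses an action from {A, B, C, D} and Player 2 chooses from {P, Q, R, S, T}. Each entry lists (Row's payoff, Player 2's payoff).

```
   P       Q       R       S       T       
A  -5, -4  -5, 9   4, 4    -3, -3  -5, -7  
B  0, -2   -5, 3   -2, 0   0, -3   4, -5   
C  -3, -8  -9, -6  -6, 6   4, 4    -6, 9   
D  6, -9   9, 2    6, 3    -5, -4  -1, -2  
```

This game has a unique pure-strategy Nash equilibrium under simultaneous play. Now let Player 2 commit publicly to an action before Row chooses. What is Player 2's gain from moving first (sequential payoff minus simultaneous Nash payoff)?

Backward induction with Player 2 moving first.
- P: BR = D, leader payoff -9.
- Q: BR = D, leader payoff 2.
- R: BR = D, leader payoff 3.
- S: BR = C, leader payoff 4.
- T: BR = B, leader payoff -5.
Maximizing over -9, 2, 3, 4, -5, Player 2 chooses S. Subgame-perfect outcome: (C, S) with payoffs (4, 4).
Under simultaneous play:
Row's best replies: P→D; Q→D; R→D; S→C; T→B.
Player 2's best replies: A→Q; B→Q; C→T; D→R.
The unique mutual best reply is (D, R), giving (6, 3).
Player 2's commitment gain: 4 − 3 = 1.

1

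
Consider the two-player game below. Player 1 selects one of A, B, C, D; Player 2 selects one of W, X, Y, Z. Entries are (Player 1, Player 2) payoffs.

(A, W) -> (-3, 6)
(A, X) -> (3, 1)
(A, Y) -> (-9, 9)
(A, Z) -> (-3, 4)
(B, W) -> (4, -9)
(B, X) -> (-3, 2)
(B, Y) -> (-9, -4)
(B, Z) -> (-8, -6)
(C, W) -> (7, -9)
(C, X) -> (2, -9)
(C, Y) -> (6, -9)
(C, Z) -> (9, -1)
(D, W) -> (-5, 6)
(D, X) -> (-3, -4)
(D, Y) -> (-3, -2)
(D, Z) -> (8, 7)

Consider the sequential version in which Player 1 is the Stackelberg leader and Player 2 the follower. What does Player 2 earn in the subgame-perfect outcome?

Backward induction with Player 1 moving first.
- A: BR = Y, leader payoff -9.
- B: BR = X, leader payoff -3.
- C: BR = Z, leader payoff 9.
- D: BR = Z, leader payoff 8.
Among -9, -3, 9, 8, the best is 9 at C. Subgame-perfect outcome: (C, Z) with payoffs (9, -1).

-1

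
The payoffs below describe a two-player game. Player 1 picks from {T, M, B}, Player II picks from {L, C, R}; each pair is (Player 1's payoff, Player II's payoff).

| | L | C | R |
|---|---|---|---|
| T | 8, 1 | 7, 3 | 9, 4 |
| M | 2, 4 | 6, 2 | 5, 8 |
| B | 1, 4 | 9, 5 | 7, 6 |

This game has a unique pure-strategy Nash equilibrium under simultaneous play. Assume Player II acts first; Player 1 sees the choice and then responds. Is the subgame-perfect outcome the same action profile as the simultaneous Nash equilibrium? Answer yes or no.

Work backward from Player 1's decision.
- L: Player 1 compares 8, 2, 1 and picks T; Player II would get 1.
- C: Player 1 compares 7, 6, 9 and picks B; Player II would get 5.
- R: Player 1 compares 9, 5, 7 and picks T; Player II would get 4.
Player II's induced payoffs are 1, 5, 4, so Player II commits to C. Subgame-perfect outcome: (B, C) with payoffs (9, 5).
Now find the simultaneous Nash equilibrium.
Player 1's best replies: L→T; C→B; R→T.
Player II's best replies: T→R; M→R; B→R.
Only (T, R) has each player best-responding; Nash payoffs (9, 4).
Sequential outcome (B, C) differs from the Nash profile (T, R).

no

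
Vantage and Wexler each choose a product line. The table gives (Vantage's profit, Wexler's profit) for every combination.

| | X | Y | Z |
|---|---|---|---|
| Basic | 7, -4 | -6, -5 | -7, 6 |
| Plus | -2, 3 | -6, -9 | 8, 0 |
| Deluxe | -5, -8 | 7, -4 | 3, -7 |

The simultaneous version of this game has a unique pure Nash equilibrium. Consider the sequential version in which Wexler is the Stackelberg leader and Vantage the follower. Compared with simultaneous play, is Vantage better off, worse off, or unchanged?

better off

Vantage best-responds to each possible Wexler move:
- X: Vantage compares 7, -2, -5 and picks Basic; Wexler would get -4.
- Y: Vantage compares -6, -6, 7 and picks Deluxe; Wexler would get -4.
- Z: Vantage compares -7, 8, 3 and picks Plus; Wexler would get 0.
Wexler's induced payoffs are -4, -4, 0, so Wexler commits to Z. Subgame-perfect outcome: (Plus, Z) with payoffs (8, 0).
Under simultaneous play:
Vantage's best replies: X→Basic; Y→Deluxe; Z→Plus.
Wexler's best replies: Basic→Z; Plus→X; Deluxe→Y.
The unique mutual best reply is (Deluxe, Y), giving (7, -4).
Vantage earns 8 sequentially versus 7 at the Nash outcome: better off.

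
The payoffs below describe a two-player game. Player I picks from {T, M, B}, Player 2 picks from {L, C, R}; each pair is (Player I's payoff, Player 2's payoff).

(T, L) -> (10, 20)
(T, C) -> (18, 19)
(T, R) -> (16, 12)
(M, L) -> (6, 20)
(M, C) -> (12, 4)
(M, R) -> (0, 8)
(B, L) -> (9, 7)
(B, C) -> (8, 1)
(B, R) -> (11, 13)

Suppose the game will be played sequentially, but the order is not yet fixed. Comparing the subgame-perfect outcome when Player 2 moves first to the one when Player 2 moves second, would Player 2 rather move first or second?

If Player I leads: Player 2's best replies are T→L, M→L, B→R; Player I's induced payoffs 10, 6, 11; outcome (B, R), payoffs (11, 13).
If Player 2 leads: Player I's best replies are L→T, C→T, R→T; Player 2's induced payoffs 20, 19, 12; outcome (T, L), payoffs (10, 20).
Player 2 gets 20 moving first and 13 moving second, so Player 2 prefers to move first.

first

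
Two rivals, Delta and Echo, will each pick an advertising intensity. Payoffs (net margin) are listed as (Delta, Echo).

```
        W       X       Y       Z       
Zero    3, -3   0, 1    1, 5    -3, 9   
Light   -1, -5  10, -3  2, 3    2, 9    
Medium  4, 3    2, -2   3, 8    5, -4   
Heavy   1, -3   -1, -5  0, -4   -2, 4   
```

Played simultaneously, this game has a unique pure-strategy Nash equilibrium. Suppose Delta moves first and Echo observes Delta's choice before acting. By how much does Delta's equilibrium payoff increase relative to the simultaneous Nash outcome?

0

Echo best-responds to each possible Delta move:
- Zero: Echo compares -3, 1, 5, 9 and picks Z; Delta would get -3.
- Light: Echo compares -5, -3, 3, 9 and picks Z; Delta would get 2.
- Medium: Echo compares 3, -2, 8, -4 and picks Y; Delta would get 3.
- Heavy: Echo compares -3, -5, -4, 4 and picks Z; Delta would get -2.
Maximizing over -3, 2, 3, -2, Delta chooses Medium. Subgame-perfect outcome: (Medium, Y) with payoffs (3, 8).
For the simultaneous game, intersect best replies.
Delta's best replies: W→Medium; X→Light; Y→Medium; Z→Medium.
Echo's best replies: Zero→Z; Light→Z; Medium→Y; Heavy→Z.
Only (Medium, Y) has each player best-responding; Nash payoffs (3, 8).
Delta's commitment gain: 3 − 3 = 0.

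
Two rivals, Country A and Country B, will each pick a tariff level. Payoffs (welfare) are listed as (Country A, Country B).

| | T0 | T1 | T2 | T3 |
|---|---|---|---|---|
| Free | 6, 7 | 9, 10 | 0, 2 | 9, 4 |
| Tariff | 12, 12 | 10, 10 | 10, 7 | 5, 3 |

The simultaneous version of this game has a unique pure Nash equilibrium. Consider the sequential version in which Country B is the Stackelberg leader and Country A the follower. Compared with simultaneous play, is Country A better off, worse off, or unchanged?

unchanged

Work backward from Country A's decision.
- T0: BR = Tariff, leader payoff 12.
- T1: BR = Tariff, leader payoff 10.
- T2: BR = Tariff, leader payoff 7.
- T3: BR = Free, leader payoff 4.
Country B's induced payoffs are 12, 10, 7, 4, so Country B commits to T0. Subgame-perfect outcome: (Tariff, T0) with payoffs (12, 12).
Now find the simultaneous Nash equilibrium.
Country A's best replies: T0→Tariff; T1→Tariff; T2→Tariff; T3→Free.
Country B's best replies: Free→T1; Tariff→T0.
Only (Tariff, T0) has each player best-responding; Nash payoffs (12, 12).
Country A earns 12 sequentially versus 12 at the Nash outcome: unchanged.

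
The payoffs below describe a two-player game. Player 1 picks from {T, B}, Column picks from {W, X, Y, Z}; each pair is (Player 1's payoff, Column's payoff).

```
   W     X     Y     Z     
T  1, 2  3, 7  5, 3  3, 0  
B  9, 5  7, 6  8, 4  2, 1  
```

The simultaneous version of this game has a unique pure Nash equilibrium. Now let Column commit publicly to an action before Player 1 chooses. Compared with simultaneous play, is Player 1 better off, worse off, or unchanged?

Solve by backward induction (Column leads).
- W → Player 1 plays B (best of 1, 9); Column gets 5.
- X → Player 1 plays B (best of 3, 7); Column gets 6.
- Y → Player 1 plays B (best of 5, 8); Column gets 4.
- Z → Player 1 plays T (best of 3, 2); Column gets 0.
Column's induced payoffs are 5, 6, 4, 0, so Column commits to X. Subgame-perfect outcome: (B, X) with payoffs (7, 6).
Now find the simultaneous Nash equilibrium.
Player 1's best replies: W→B; X→B; Y→B; Z→T.
Column's best replies: T→X; B→X.
Only (B, X) has each player best-responding; Nash payoffs (7, 6).
Player 1 earns 7 sequentially versus 7 at the Nash outcome: unchanged.

unchanged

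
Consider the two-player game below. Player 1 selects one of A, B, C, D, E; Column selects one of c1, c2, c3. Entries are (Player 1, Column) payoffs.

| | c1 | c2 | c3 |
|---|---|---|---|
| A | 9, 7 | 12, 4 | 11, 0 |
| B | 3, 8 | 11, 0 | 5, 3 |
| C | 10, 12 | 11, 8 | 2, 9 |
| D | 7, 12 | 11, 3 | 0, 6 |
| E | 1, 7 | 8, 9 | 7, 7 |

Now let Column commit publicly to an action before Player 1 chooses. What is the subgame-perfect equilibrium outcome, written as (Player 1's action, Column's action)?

(C, c1)

Solve by backward induction (Column leads).
- c1 → Player 1 plays C (best of 9, 3, 10, 7, 1); Column gets 12.
- c2 → Player 1 plays A (best of 12, 11, 11, 11, 8); Column gets 4.
- c3 → Player 1 plays A (best of 11, 5, 2, 0, 7); Column gets 0.
Among 12, 4, 0, the best is 12 at c1. Subgame-perfect outcome: (C, c1) with payoffs (10, 12).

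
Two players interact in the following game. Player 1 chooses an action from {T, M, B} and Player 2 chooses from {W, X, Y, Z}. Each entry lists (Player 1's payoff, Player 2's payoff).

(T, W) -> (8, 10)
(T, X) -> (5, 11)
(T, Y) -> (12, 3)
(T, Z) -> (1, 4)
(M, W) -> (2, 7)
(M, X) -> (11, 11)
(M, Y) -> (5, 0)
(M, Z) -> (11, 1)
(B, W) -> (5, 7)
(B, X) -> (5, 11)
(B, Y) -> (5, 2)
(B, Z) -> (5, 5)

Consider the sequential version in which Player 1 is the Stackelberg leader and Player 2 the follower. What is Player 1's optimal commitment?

Player 2 best-responds to each possible Player 1 move:
- T: BR = X, leader payoff 5.
- M: BR = X, leader payoff 11.
- B: BR = X, leader payoff 5.
Among 5, 11, 5, the best is 11 at M. Subgame-perfect outcome: (M, X) with payoffs (11, 11).

M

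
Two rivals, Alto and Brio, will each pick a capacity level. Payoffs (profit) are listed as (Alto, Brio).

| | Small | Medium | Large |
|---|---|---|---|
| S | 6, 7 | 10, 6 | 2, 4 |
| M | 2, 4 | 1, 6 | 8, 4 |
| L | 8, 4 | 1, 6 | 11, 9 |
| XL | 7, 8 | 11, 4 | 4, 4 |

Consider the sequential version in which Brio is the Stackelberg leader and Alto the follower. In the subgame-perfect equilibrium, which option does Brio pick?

Alto best-responds to each possible Brio move:
- Small: BR = L, leader payoff 4.
- Medium: BR = XL, leader payoff 4.
- Large: BR = L, leader payoff 9.
Brio's induced payoffs are 4, 4, 9, so Brio commits to Large. Subgame-perfect outcome: (L, Large) with payoffs (11, 9).

Large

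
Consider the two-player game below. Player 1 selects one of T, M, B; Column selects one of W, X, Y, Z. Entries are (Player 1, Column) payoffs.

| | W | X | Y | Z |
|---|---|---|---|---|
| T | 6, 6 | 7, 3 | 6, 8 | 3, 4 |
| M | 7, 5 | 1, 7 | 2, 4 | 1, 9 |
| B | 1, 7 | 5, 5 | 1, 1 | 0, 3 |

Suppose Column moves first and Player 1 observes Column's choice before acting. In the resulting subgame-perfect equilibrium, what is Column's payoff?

8

Solve by backward induction (Column leads).
- W: BR = M, leader payoff 5.
- X: BR = T, leader payoff 3.
- Y: BR = T, leader payoff 8.
- Z: BR = T, leader payoff 4.
Column's induced payoffs are 5, 3, 8, 4, so Column commits to Y. Subgame-perfect outcome: (T, Y) with payoffs (6, 8).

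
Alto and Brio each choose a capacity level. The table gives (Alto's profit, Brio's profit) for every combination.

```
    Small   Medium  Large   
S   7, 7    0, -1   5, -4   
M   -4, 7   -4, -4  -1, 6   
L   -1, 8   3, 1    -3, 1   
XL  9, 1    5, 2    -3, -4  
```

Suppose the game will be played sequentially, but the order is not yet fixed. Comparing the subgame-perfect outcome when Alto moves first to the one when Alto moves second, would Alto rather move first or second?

If Alto leads: Brio's best replies are S→Small, M→Small, L→Small, XL→Medium; Alto's induced payoffs 7, -4, -1, 5; outcome (S, Small), payoffs (7, 7).
If Brio leads: Alto's best replies are Small→XL, Medium→XL, Large→S; Brio's induced payoffs 1, 2, -4; outcome (XL, Medium), payoffs (5, 2).
Alto gets 7 moving first and 5 moving second, so Alto prefers to move first.

first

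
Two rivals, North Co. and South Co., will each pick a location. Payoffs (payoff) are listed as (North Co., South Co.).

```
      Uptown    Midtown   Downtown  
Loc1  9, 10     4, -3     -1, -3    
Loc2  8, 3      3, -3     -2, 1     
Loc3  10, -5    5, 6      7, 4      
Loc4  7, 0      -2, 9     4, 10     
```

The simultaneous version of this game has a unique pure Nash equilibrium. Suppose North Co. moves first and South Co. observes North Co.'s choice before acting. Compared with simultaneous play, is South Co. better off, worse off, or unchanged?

better off

Backward induction with North Co. moving first.
- Loc1 → South Co. plays Uptown (best of 10, -3, -3); North Co. gets 9.
- Loc2 → South Co. plays Uptown (best of 3, -3, 1); North Co. gets 8.
- Loc3 → South Co. plays Midtown (best of -5, 6, 4); North Co. gets 5.
- Loc4 → South Co. plays Downtown (best of 0, 9, 10); North Co. gets 4.
Maximizing over 9, 8, 5, 4, North Co. chooses Loc1. Subgame-perfect outcome: (Loc1, Uptown) with payoffs (9, 10).
Now find the simultaneous Nash equilibrium.
North Co.'s best replies: Uptown→Loc3; Midtown→Loc3; Downtown→Loc3.
South Co.'s best replies: Loc1→Uptown; Loc2→Uptown; Loc3→Midtown; Loc4→Downtown.
The unique mutual best reply is (Loc3, Midtown), giving (5, 6).
South Co. earns 10 sequentially versus 6 at the Nash outcome: better off.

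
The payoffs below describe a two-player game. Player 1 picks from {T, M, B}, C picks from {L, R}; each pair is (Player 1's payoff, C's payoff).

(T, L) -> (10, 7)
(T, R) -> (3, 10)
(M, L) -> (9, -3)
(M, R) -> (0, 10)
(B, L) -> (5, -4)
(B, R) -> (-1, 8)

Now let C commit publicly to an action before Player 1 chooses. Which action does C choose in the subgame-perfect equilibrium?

R

Player 1 best-responds to each possible C move:
- L → Player 1 plays T (best of 10, 9, 5); C gets 7.
- R → Player 1 plays T (best of 3, 0, -1); C gets 10.
Among 7, 10, the best is 10 at R. Subgame-perfect outcome: (T, R) with payoffs (3, 10).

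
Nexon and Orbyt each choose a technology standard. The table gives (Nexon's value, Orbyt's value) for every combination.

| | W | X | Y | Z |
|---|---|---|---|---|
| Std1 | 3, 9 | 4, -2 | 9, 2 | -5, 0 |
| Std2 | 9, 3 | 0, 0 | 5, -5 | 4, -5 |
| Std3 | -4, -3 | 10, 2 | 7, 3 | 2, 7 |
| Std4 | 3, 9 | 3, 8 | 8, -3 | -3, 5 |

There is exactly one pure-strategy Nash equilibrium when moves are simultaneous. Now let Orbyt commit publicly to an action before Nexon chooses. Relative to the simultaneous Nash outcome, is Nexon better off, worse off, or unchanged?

Backward induction with Orbyt moving first.
- W → Nexon plays Std2 (best of 3, 9, -4, 3); Orbyt gets 3.
- X → Nexon plays Std3 (best of 4, 0, 10, 3); Orbyt gets 2.
- Y → Nexon plays Std1 (best of 9, 5, 7, 8); Orbyt gets 2.
- Z → Nexon plays Std2 (best of -5, 4, 2, -3); Orbyt gets -5.
Maximizing over 3, 2, 2, -5, Orbyt chooses W. Subgame-perfect outcome: (Std2, W) with payoffs (9, 3).
For the simultaneous game, intersect best replies.
Nexon's best replies: W→Std2; X→Std3; Y→Std1; Z→Std2.
Orbyt's best replies: Std1→W; Std2→W; Std3→Z; Std4→W.
Only (Std2, W) has each player best-responding; Nash payoffs (9, 3).
Nexon earns 9 sequentially versus 9 at the Nash outcome: unchanged.

unchanged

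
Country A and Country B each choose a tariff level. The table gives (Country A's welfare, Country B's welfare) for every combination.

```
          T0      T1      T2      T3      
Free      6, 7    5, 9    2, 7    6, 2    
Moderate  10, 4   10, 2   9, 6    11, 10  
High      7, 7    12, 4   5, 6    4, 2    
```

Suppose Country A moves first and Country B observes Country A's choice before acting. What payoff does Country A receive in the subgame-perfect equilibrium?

Solve by backward induction (Country A leads).
- Free: BR = T1, leader payoff 5.
- Moderate: BR = T3, leader payoff 11.
- High: BR = T0, leader payoff 7.
Country A's induced payoffs are 5, 11, 7, so Country A commits to Moderate. Subgame-perfect outcome: (Moderate, T3) with payoffs (11, 10).

11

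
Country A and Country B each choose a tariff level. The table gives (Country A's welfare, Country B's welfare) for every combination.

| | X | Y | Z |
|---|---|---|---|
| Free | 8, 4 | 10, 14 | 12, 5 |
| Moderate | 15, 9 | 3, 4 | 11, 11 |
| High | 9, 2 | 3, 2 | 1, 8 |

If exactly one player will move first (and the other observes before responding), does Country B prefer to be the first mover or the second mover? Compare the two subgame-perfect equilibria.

If Country A leads: Country B's best replies are Free→Y, Moderate→Z, High→Z; Country A's induced payoffs 10, 11, 1; outcome (Moderate, Z), payoffs (11, 11).
If Country B leads: Country A's best replies are X→Moderate, Y→Free, Z→Free; Country B's induced payoffs 9, 14, 5; outcome (Free, Y), payoffs (10, 14).
Country B gets 14 moving first and 11 moving second, so Country B prefers to move first.

first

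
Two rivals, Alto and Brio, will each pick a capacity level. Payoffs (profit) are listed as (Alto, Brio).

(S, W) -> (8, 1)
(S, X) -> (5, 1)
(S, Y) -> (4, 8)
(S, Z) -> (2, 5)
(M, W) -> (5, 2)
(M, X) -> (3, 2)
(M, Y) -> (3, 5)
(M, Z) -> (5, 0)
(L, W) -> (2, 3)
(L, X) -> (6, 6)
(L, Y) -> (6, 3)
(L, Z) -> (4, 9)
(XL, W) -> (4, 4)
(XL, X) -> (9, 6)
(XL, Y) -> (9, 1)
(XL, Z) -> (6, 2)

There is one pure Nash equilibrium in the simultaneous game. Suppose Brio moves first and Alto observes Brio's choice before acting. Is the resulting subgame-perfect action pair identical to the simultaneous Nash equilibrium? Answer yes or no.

Work backward from Alto's decision.
- W → Alto plays S (best of 8, 5, 2, 4); Brio gets 1.
- X → Alto plays XL (best of 5, 3, 6, 9); Brio gets 6.
- Y → Alto plays XL (best of 4, 3, 6, 9); Brio gets 1.
- Z → Alto plays XL (best of 2, 5, 4, 6); Brio gets 2.
Among 1, 6, 1, 2, the best is 6 at X. Subgame-perfect outcome: (XL, X) with payoffs (9, 6).
For the simultaneous game, intersect best replies.
Alto's best replies: W→S; X→XL; Y→XL; Z→XL.
Brio's best replies: S→Y; M→Y; L→Z; XL→X.
The unique mutual best reply is (XL, X), giving (9, 6).
Sequential outcome (XL, X) coincides with the Nash profile (XL, X).

yes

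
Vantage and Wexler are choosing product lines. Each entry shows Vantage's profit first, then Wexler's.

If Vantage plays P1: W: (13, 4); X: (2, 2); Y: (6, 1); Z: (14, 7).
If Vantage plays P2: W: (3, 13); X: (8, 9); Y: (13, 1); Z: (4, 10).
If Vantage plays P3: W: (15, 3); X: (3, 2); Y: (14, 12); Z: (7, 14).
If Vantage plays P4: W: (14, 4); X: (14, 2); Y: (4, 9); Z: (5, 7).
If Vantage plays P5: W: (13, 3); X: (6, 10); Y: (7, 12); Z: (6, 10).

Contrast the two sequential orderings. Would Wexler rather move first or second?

If Vantage leads: Wexler's best replies are P1→Z, P2→W, P3→Z, P4→Y, P5→Y; Vantage's induced payoffs 14, 3, 7, 4, 7; outcome (P1, Z), payoffs (14, 7).
If Wexler leads: Vantage's best replies are W→P3, X→P4, Y→P3, Z→P1; Wexler's induced payoffs 3, 2, 12, 7; outcome (P3, Y), payoffs (14, 12).
Wexler gets 12 moving first and 7 moving second, so Wexler prefers to move first.

first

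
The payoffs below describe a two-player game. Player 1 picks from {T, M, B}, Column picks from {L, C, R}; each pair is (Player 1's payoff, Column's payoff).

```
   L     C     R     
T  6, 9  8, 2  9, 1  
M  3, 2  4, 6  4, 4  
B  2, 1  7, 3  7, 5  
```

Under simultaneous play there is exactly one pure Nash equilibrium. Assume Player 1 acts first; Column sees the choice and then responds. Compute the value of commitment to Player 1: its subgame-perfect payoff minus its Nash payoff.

Solve by backward induction (Player 1 leads).
- T: Column compares 9, 2, 1 and picks L; Player 1 would get 6.
- M: Column compares 2, 6, 4 and picks C; Player 1 would get 4.
- B: Column compares 1, 3, 5 and picks R; Player 1 would get 7.
Player 1's induced payoffs are 6, 4, 7, so Player 1 commits to B. Subgame-perfect outcome: (B, R) with payoffs (7, 5).
Under simultaneous play:
Player 1's best replies: L→T; C→T; R→T.
Column's best replies: T→L; M→C; B→R.
The unique mutual best reply is (T, L), giving (6, 9).
Player 1's commitment gain: 7 − 6 = 1.

1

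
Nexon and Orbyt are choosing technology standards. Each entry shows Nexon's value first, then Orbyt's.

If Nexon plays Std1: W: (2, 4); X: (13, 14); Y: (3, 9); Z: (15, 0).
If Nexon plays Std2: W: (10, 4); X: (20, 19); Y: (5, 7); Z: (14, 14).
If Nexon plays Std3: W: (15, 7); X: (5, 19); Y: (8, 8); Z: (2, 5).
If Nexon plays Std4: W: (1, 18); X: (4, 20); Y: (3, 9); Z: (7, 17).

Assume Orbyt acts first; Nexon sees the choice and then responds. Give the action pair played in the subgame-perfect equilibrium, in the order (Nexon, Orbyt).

Solve by backward induction (Orbyt leads).
- W → Nexon plays Std3 (best of 2, 10, 15, 1); Orbyt gets 7.
- X → Nexon plays Std2 (best of 13, 20, 5, 4); Orbyt gets 19.
- Y → Nexon plays Std3 (best of 3, 5, 8, 3); Orbyt gets 8.
- Z → Nexon plays Std1 (best of 15, 14, 2, 7); Orbyt gets 0.
Maximizing over 7, 19, 8, 0, Orbyt chooses X. Subgame-perfect outcome: (Std2, X) with payoffs (20, 19).

(Std2, X)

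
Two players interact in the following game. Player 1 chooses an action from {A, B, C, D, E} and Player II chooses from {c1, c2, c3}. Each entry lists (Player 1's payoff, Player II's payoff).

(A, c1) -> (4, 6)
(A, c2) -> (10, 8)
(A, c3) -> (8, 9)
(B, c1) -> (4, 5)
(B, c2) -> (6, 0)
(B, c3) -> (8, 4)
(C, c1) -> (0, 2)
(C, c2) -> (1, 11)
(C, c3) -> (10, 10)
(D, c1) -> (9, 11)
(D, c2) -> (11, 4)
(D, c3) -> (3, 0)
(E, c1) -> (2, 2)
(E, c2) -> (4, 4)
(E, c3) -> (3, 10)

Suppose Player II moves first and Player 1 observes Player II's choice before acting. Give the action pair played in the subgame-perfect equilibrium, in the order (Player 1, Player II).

Player 1 best-responds to each possible Player II move:
- c1 → Player 1 plays D (best of 4, 4, 0, 9, 2); Player II gets 11.
- c2 → Player 1 plays D (best of 10, 6, 1, 11, 4); Player II gets 4.
- c3 → Player 1 plays C (best of 8, 8, 10, 3, 3); Player II gets 10.
Maximizing over 11, 4, 10, Player II chooses c1. Subgame-perfect outcome: (D, c1) with payoffs (9, 11).

(D, c1)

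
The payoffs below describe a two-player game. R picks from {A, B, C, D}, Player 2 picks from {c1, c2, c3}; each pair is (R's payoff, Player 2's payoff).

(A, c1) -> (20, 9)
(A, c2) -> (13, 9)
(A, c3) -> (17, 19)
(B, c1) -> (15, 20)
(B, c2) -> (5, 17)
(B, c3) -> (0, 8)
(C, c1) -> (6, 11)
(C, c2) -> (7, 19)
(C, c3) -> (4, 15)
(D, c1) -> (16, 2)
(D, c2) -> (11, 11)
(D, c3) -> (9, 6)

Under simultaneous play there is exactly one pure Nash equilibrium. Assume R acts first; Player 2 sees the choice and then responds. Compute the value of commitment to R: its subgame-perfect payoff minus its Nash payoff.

0

Backward induction with R moving first.
- A → Player 2 plays c3 (best of 9, 9, 19); R gets 17.
- B → Player 2 plays c1 (best of 20, 17, 8); R gets 15.
- C → Player 2 plays c2 (best of 11, 19, 15); R gets 7.
- D → Player 2 plays c2 (best of 2, 11, 6); R gets 11.
Maximizing over 17, 15, 7, 11, R chooses A. Subgame-perfect outcome: (A, c3) with payoffs (17, 19).
Now find the simultaneous Nash equilibrium.
R's best replies: c1→A; c2→A; c3→A.
Player 2's best replies: A→c3; B→c1; C→c2; D→c2.
The unique mutual best reply is (A, c3), giving (17, 19).
R's commitment gain: 17 − 17 = 0.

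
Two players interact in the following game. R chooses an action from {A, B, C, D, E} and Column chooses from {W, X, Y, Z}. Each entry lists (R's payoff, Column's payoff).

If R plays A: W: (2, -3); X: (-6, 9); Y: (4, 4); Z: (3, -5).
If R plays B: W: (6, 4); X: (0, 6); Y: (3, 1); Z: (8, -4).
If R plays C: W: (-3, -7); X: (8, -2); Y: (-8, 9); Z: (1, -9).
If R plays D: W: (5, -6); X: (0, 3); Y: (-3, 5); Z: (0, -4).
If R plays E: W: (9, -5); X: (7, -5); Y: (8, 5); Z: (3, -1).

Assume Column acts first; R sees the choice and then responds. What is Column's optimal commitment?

Work backward from R's decision.
- W → R plays E (best of 2, 6, -3, 5, 9); Column gets -5.
- X → R plays C (best of -6, 0, 8, 0, 7); Column gets -2.
- Y → R plays E (best of 4, 3, -8, -3, 8); Column gets 5.
- Z → R plays B (best of 3, 8, 1, 0, 3); Column gets -4.
Column's induced payoffs are -5, -2, 5, -4, so Column commits to Y. Subgame-perfect outcome: (E, Y) with payoffs (8, 5).

Y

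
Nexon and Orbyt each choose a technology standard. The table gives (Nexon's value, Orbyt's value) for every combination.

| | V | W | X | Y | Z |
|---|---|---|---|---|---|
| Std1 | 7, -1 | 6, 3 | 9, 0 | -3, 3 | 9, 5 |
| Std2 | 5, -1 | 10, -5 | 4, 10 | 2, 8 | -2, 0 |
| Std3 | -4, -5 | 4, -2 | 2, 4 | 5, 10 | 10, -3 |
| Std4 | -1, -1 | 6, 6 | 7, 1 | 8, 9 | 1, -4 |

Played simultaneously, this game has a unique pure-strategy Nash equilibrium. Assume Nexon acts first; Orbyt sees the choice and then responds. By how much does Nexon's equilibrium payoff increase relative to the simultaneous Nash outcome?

1

Work backward from Orbyt's decision.
- Std1 → Orbyt plays Z (best of -1, 3, 0, 3, 5); Nexon gets 9.
- Std2 → Orbyt plays X (best of -1, -5, 10, 8, 0); Nexon gets 4.
- Std3 → Orbyt plays Y (best of -5, -2, 4, 10, -3); Nexon gets 5.
- Std4 → Orbyt plays Y (best of -1, 6, 1, 9, -4); Nexon gets 8.
Among 9, 4, 5, 8, the best is 9 at Std1. Subgame-perfect outcome: (Std1, Z) with payoffs (9, 5).
Now find the simultaneous Nash equilibrium.
Nexon's best replies: V→Std1; W→Std2; X→Std1; Y→Std4; Z→Std3.
Orbyt's best replies: Std1→Z; Std2→X; Std3→Y; Std4→Y.
Only (Std4, Y) has each player best-responding; Nash payoffs (8, 9).
Nexon's commitment gain: 9 − 8 = 1.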